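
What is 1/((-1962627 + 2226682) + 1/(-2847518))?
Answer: 2847518/751901365489 ≈ 3.7871e-6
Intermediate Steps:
1/((-1962627 + 2226682) + 1/(-2847518)) = 1/(264055 - 1/2847518) = 1/(751901365489/2847518) = 2847518/751901365489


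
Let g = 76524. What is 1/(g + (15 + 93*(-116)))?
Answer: 1/65751 ≈ 1.5209e-5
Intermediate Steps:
1/(g + (15 + 93*(-116))) = 1/(76524 + (15 + 93*(-116))) = 1/(76524 + (15 - 10788)) = 1/(76524 - 10773) = 1/65751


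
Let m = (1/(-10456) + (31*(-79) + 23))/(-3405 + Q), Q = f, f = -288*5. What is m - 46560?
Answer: -786224190981/16886440 ≈ -46560.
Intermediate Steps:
f = -1440
Q = -1440
m = 8455419/16886440 (m = (1/(-10456) + (31*(-79) + 23))/(-3405 - 1440) = (-1/10456 + (-2449 + 23))/(-4845) = (-1/10456 - 2426)*(-1/4845) = -25366257/10456*(-1/4845) = 8455419/16886440 ≈ 0.50072)
m - 46560 = 8455419/16886440 - 46560 = -786224190981/16886440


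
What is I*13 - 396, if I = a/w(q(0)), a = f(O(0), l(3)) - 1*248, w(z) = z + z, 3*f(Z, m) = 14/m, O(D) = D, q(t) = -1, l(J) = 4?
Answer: 14501/12 ≈ 1208.4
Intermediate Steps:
f(Z, m) = 14/(3*m) (f(Z, m) = (14/m)/3 = 14/(3*m))
w(z) = 2*z
a = -1481/6 (a = (14/3)/4 - 1*248 = (14/3)*(¼) - 248 = 7/6 - 248 = -1481/6 ≈ -246.83)
I = 1481/12 (I = -1481/(6*(2*(-1))) = -1481/6/(-2) = -1481/6*(-½) = 1481/12 ≈ 123.42)
I*13 - 396 = (1481/12)*13 - 396 = 19253/12 - 396 = 14501/12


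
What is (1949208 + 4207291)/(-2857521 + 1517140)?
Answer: -6156499/1340381 ≈ -4.5931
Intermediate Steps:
(1949208 + 4207291)/(-2857521 + 1517140) = 6156499/(-1340381) = 6156499*(-1/1340381) = -6156499/1340381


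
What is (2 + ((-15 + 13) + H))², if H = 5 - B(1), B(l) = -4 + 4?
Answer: 25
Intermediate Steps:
B(l) = 0
H = 5 (H = 5 - 1*0 = 5 + 0 = 5)
(2 + ((-15 + 13) + H))² = (2 + ((-15 + 13) + 5))² = (2 + (-2 + 5))² = (2 + 3)² = 5² = 25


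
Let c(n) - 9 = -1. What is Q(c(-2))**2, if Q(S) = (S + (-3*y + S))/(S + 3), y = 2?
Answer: 100/121 ≈ 0.82645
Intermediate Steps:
c(n) = 8 (c(n) = 9 - 1 = 8)
Q(S) = (-6 + 2*S)/(3 + S) (Q(S) = (S + (-3*2 + S))/(S + 3) = (S + (-6 + S))/(3 + S) = (-6 + 2*S)/(3 + S))
Q(c(-2))**2 = (2*(-3 + 8)/(3 + 8))**2 = (2*5/11)**2 = (2*(1/11)*5)**2 = (10/11)**2 = 100/121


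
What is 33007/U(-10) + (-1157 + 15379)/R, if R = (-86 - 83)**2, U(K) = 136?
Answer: 72665163/298792 ≈ 243.20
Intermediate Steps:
R = 28561 (R = (-169)**2 = 28561)
33007/U(-10) + (-1157 + 15379)/R = 33007/136 + (-1157 + 15379)/28561 = 33007*(1/136) + 14222*(1/28561) = 33007/136 + 1094/2197 = 72665163/298792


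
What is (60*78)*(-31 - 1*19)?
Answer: -234000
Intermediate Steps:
(60*78)*(-31 - 1*19) = 4680*(-31 - 19) = 4680*(-50) = -234000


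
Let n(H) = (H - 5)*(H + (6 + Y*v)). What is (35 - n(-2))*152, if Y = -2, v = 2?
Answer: 5320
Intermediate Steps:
n(H) = (-5 + H)*(2 + H) (n(H) = (H - 5)*(H + (6 - 2*2)) = (-5 + H)*(H + (6 - 4)) = (-5 + H)*(H + 2) = (-5 + H)*(2 + H))
(35 - n(-2))*152 = (35 - (-10 + (-2)² - 3*(-2)))*152 = (35 - (-10 + 4 + 6))*152 = (35 - 1*0)*152 = (35 + 0)*152 = 35*152 = 5320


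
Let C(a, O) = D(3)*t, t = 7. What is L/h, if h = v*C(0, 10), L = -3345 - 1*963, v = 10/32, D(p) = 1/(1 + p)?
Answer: -275712/35 ≈ -7877.5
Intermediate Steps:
v = 5/16 (v = 10*(1/32) = 5/16 ≈ 0.31250)
C(a, O) = 7/4 (C(a, O) = 7/(1 + 3) = 7/4)
L = -4308 (L = -3345 - 963 = -4308)
h = 35/64 (h = (5/16)*(7/4) = 35/64 ≈ 0.54688)
L/h = -4308/35/64 = -4308*64/35 = -275712/35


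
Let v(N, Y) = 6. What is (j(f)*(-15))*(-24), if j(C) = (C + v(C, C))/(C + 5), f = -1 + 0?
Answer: 450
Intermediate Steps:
f = -1
j(C) = (6 + C)/(5 + C) (j(C) = (C + 6)/(C + 5) = (6 + C)/(5 + C))
(j(f)*(-15))*(-24) = (((6 - 1)/(5 - 1))*(-15))*(-24) = ((5/4)*(-15))*(-24) = -75/4*(-24) = 450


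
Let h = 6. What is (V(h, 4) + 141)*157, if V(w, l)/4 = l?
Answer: 24649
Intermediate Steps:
V(w, l) = 4*l
(V(h, 4) + 141)*157 = (4*4 + 141)*157 = (16 + 141)*157 = 157*157 = 24649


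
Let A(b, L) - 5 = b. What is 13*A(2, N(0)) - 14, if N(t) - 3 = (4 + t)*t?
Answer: 77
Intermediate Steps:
N(t) = 3 + t*(4 + t) (N(t) = 3 + (4 + t)*t = 3 + t*(4 + t))
A(b, L) = 5 + b
13*A(2, N(0)) - 14 = 13*(5 + 2) - 14 = 13*7 - 14 = 91 - 14 = 77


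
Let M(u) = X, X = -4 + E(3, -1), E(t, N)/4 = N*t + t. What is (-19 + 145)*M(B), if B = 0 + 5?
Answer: -504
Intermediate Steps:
B = 5
E(t, N) = 4*t + 4*N*t (E(t, N) = 4*(N*t + t) = 4*(t + N*t) = 4*t + 4*N*t)
X = -4 (X = -4 + 4*3*(1 - 1) = -4 + 4*3*0 = -4 + 0 = -4)
M(u) = -4
(-19 + 145)*M(B) = (-19 + 145)*(-4) = 126*(-4) = -504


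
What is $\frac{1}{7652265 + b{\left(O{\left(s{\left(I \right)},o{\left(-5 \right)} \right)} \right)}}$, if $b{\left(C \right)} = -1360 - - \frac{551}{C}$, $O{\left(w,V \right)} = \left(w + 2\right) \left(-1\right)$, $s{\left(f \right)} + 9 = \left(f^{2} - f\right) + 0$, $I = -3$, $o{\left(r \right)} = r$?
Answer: $\frac{5}{38253974} \approx 1.3071 \cdot 10^{-7}$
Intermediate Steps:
$s{\left(f \right)} = -9 + f^{2} - f$ ($s{\left(f \right)} = -9 + \left(\left(f^{2} - f\right) + 0\right) = -9 + \left(f^{2} - f\right) = -9 + f^{2} - f$)
$O{\left(w,V \right)} = -2 - w$ ($O{\left(w,V \right)} = \left(2 + w\right) \left(-1\right) = -2 - w$)
$b{\left(C \right)} = -1360 + \frac{551}{C}$
$\frac{1}{7652265 + b{\left(O{\left(s{\left(I \right)},o{\left(-5 \right)} \right)} \right)}} = \frac{1}{7652265 - \left(1360 - \frac{551}{-2 - \left(-9 + \left(-3\right)^{2} - -3\right)}\right)} = \frac{1}{7652265 - \left(1360 - \frac{551}{-2 - \left(-9 + 9 + 3\right)}\right)} = \frac{1}{7652265 - \left(1360 - \frac{551}{-2 - 3}\right)} = \frac{1}{7652265 - \left(1360 - \frac{551}{-5}\right)} = \frac{1}{7652265 + \left(-1360 + 551 \left(- \frac{1}{5}\right)\right)} = \frac{1}{7652265 - \frac{7351}{5}} = \frac{1}{\frac{38253974}{5}} = \frac{5}{38253974}$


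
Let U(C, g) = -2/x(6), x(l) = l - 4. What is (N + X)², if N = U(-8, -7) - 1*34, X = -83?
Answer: 13924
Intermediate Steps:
x(l) = -4 + l
U(C, g) = -1 (U(C, g) = -2/(-4 + 6) = -2/2 = -2*½ = -1)
N = -35 (N = -1 - 1*34 = -1 - 34 = -35)
(N + X)² = (-35 - 83)² = (-118)² = 13924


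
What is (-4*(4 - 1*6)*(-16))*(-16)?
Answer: 2048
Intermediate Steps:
(-4*(4 - 1*6)*(-16))*(-16) = (-4*(4 - 6)*(-16))*(-16) = (-4*(-2)*(-16))*(-16) = (8*(-16))*(-16) = -128*(-16) = 2048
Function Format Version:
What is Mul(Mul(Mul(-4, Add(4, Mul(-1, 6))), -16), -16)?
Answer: 2048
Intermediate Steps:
Mul(Mul(Mul(-4, Add(4, Mul(-1, 6))), -16), -16) = Mul(Mul(Mul(-4, Add(4, -6)), -16), -16) = Mul(Mul(Mul(-4, -2), -16), -16) = Mul(Mul(8, -16), -16) = Mul(-128, -16) = 2048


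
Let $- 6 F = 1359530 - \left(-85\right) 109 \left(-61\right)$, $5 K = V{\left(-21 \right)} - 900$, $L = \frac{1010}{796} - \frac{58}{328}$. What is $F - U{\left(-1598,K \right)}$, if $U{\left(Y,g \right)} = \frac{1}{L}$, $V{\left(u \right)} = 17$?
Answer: $- \frac{28310570051}{213834} \approx -1.324 \cdot 10^{5}$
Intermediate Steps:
$L = \frac{35639}{32636}$ ($L = 1010 \cdot \frac{1}{796} - \frac{29}{164} = \frac{505}{398} - \frac{29}{164} = \frac{35639}{32636} \approx 1.092$)
$K = - \frac{883}{5}$ ($K = \frac{17 - 900}{5} = \frac{1}{5} \left(-883\right) = - \frac{883}{5} \approx -176.6$)
$U{\left(Y,g \right)} = \frac{32636}{35639}$ ($U{\left(Y,g \right)} = \frac{1}{\frac{35639}{32636}} = \frac{32636}{35639}$)
$F = - \frac{794365}{6}$ ($F = - \frac{1359530 - \left(-85\right) 109 \left(-61\right)}{6} = - \frac{1359530 - \left(-9265\right) \left(-61\right)}{6} = - \frac{1359530 - 565165}{6} = \left(- \frac{1}{6}\right) 794365 = - \frac{794365}{6} \approx -1.3239 \cdot 10^{5}$)
$F - U{\left(-1598,K \right)} = - \frac{794365}{6} - \frac{32636}{35639} = - \frac{28310570051}{213834}$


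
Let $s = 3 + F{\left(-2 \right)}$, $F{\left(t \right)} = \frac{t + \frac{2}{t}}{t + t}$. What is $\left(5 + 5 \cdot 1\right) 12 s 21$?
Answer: $9450$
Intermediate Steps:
$F{\left(t \right)} = \frac{t + \frac{2}{t}}{2 t}$
$s = \frac{15}{4}$ ($s = 3 + \left(\frac{1}{2} + \frac{1}{4}\right) = 3 + \frac{3}{4} = \frac{15}{4} \approx 3.75$)
$\left(5 + 5 \cdot 1\right) 12 s 21 = \left(5 + 5 \cdot 1\right) 12 \cdot \frac{15}{4} \cdot 21 = \left(5 + 5\right) 45 \cdot 21 = 10 \cdot 45 \cdot 21 = 450 \cdot 21 = 9450$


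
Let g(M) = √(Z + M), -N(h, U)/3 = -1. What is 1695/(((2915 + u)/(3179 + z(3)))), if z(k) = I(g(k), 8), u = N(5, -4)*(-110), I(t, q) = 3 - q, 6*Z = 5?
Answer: 1075986/517 ≈ 2081.2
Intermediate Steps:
Z = ⅚ (Z = (⅙)*5 = ⅚ ≈ 0.83333)
N(h, U) = 3 (N(h, U) = -3*(-1) = 3)
g(M) = √(⅚ + M)
u = -330 (u = 3*(-110) = -330)
z(k) = -5 (z(k) = 3 - 1*8 = 3 - 8 = -5)
1695/(((2915 + u)/(3179 + z(3)))) = 1695/(((2915 - 330)/(3179 - 5))) = 1695/((2585/3174)) = 1695/((2585*(1/3174))) = 1695/(2585/3174) = 1695*(3174/2585) = 1075986/517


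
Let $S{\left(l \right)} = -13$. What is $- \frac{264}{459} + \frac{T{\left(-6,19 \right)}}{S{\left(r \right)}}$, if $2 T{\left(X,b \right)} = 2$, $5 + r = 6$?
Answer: $- \frac{1297}{1989} \approx -0.65209$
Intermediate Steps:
$r = 1$ ($r = -5 + 6 = 1$)
$T{\left(X,b \right)} = 1$ ($T{\left(X,b \right)} = \frac{1}{2} \cdot 2 = 1$)
$- \frac{264}{459} + \frac{T{\left(-6,19 \right)}}{S{\left(r \right)}} = - \frac{264}{459} + 1 \frac{1}{-13} = \left(-264\right) \frac{1}{459} + 1 \left(- \frac{1}{13}\right) = - \frac{88}{153} - \frac{1}{13} = - \frac{1297}{1989}$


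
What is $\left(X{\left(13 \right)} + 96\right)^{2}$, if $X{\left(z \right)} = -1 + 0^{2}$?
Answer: $9025$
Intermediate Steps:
$X{\left(z \right)} = -1$ ($X{\left(z \right)} = -1 + 0 = -1$)
$\left(X{\left(13 \right)} + 96\right)^{2} = \left(-1 + 96\right)^{2} = 95^{2} = 9025$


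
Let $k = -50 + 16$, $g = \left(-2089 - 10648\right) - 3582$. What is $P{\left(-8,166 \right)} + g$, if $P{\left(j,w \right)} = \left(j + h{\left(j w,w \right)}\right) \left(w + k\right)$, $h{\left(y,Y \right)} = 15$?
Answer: $-15395$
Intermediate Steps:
$g = -16319$ ($g = -12737 - 3582 = -16319$)
$k = -34$
$P{\left(j,w \right)} = \left(-34 + w\right) \left(15 + j\right)$ ($P{\left(j,w \right)} = \left(j + 15\right) \left(w - 34\right) = \left(15 + j\right) \left(-34 + w\right) = \left(-34 + w\right) \left(15 + j\right)$)
$P{\left(-8,166 \right)} + g = \left(-510 - -272 + 15 \cdot 166 - 1328\right) - 16319 = \left(-510 + 272 + 2490 - 1328\right) - 16319 = 924 - 16319 = -15395$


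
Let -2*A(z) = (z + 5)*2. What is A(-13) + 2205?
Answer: 2213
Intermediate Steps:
A(z) = -5 - z (A(z) = -(z + 5)*2/2 = -(5 + z)*2/2 = -(10 + 2*z)/2 = -5 - z)
A(-13) + 2205 = (-5 - 1*(-13)) + 2205 = (-5 + 13) + 2205 = 8 + 2205 = 2213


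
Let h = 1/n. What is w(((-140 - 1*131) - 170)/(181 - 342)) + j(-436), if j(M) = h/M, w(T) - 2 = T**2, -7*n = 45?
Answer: 98633443/10378980 ≈ 9.5032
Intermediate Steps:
n = -45/7 (n = -1/7*45 = -45/7 ≈ -6.4286)
h = -7/45 (h = 1/(-45/7) = -7/45 ≈ -0.15556)
w(T) = 2 + T**2
j(M) = -7/(45*M)
w(((-140 - 1*131) - 170)/(181 - 342)) + j(-436) = (2 + (((-140 - 1*131) - 170)/(181 - 342))**2) - 7/45/(-436) = (2 + (((-140 - 131) - 170)/(-161))**2) - 7/45*(-1/436) = (2 + ((-271 - 170)*(-1/161))**2) + 7/19620 = (2 + (-441*(-1/161))**2) + 7/19620 = (2 + (63/23)**2) + 7/19620 = (2 + 3969/529) + 7/19620 = 5027/529 + 7/19620 = 98633443/10378980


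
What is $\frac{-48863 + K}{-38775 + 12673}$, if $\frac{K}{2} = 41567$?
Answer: $- \frac{34271}{26102} \approx -1.313$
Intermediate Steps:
$K = 83134$ ($K = 2 \cdot 41567 = 83134$)
$\frac{-48863 + K}{-38775 + 12673} = \frac{-48863 + 83134}{-38775 + 12673} = \frac{34271}{-26102} = 34271 \left(- \frac{1}{26102}\right) = - \frac{34271}{26102}$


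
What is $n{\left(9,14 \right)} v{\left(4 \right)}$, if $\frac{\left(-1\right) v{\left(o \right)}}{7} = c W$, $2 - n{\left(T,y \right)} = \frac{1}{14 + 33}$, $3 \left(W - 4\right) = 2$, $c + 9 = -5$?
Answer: $\frac{42532}{47} \approx 904.94$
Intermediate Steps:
$c = -14$ ($c = -9 - 5 = -14$)
$W = \frac{14}{3}$ ($W = 4 + \frac{1}{3} \cdot 2 = 4 + \frac{2}{3} = \frac{14}{3} \approx 4.6667$)
$n{\left(T,y \right)} = \frac{93}{47}$ ($n{\left(T,y \right)} = 2 - \frac{1}{14 + 33} = 2 - \frac{1}{47} = \frac{93}{47}$)
$v{\left(o \right)} = \frac{1372}{3}$ ($v{\left(o \right)} = - 7 \left(\left(-14\right) \frac{14}{3}\right) = \left(-7\right) \left(- \frac{196}{3}\right) = \frac{1372}{3}$)
$n{\left(9,14 \right)} v{\left(4 \right)} = \frac{93}{47} \cdot \frac{1372}{3} = \frac{42532}{47}$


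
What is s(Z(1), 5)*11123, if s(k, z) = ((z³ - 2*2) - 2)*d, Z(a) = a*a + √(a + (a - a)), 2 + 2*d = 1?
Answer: -1323637/2 ≈ -6.6182e+5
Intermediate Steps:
d = -½ (d = -1 + (½)*1 = -1 + ½ = -½ ≈ -0.50000)
Z(a) = √a + a² (Z(a) = a² + √(a + 0) = a² + √a = √a + a²)
s(k, z) = 3 - z³/2 (s(k, z) = ((z³ - 2*2) - 2)*(-½) = ((z³ - 4) - 2)*(-½) = ((-4 + z³) - 2)*(-½) = (-6 + z³)*(-½) = 3 - z³/2)
s(Z(1), 5)*11123 = (3 - ½*5³)*11123 = (3 - ½*125)*11123 = (3 - 125/2)*11123 = -119/2*11123 = -1323637/2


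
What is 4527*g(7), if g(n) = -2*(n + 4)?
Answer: -99594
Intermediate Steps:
g(n) = -8 - 2*n (g(n) = -2*(4 + n) = -8 - 2*n)
4527*g(7) = 4527*(-8 - 2*7) = 4527*(-8 - 14) = 4527*(-22) = -99594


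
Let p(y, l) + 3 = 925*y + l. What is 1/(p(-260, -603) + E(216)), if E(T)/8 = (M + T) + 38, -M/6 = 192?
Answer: -1/248290 ≈ -4.0275e-6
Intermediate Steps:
M = -1152 (M = -6*192 = -1152)
p(y, l) = -3 + l + 925*y (p(y, l) = -3 + (925*y + l) = -3 + (l + 925*y) = -3 + l + 925*y)
E(T) = -8912 + 8*T (E(T) = 8*((-1152 + T) + 38) = 8*(-1114 + T) = -8912 + 8*T)
1/(p(-260, -603) + E(216)) = 1/((-3 - 603 + 925*(-260)) + (-8912 + 8*216)) = 1/((-3 - 603 - 240500) + (-8912 + 1728)) = 1/(-241106 - 7184) = 1/(-248290) = -1/248290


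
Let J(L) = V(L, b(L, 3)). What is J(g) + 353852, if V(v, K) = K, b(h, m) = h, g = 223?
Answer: 354075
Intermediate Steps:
J(L) = L
J(g) + 353852 = 223 + 353852 = 354075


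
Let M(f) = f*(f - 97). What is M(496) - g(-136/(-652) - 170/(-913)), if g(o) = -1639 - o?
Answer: 29695848469/148819 ≈ 1.9954e+5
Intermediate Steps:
M(f) = f*(-97 + f)
M(496) - g(-136/(-652) - 170/(-913)) = 496*(-97 + 496) - (-1639 - (-136/(-652) - 170/(-913))) = 496*399 - (-1639 - (-136*(-1/652) - 170*(-1/913))) = 197904 - (-1639 - (34/163 + 170/913)) = 197904 - (-1639 - 1*58752/148819) = 197904 - (-1639 - 58752/148819) = 197904 - 1*(-243973093/148819) = 197904 + 243973093/148819 = 29695848469/148819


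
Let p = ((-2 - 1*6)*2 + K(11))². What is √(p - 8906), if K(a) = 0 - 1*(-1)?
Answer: I*√8681 ≈ 93.172*I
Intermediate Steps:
K(a) = 1 (K(a) = 0 + 1 = 1)
p = 225 (p = ((-2 - 1*6)*2 + 1)² = ((-2 - 6)*2 + 1)² = (-8*2 + 1)² = (-16 + 1)² = (-15)² = 225)
√(p - 8906) = √(225 - 8906) = √(-8681) = I*√8681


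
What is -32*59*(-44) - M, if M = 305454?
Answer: -222382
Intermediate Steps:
-32*59*(-44) - M = -32*59*(-44) - 1*305454 = -1888*(-44) - 305454 = 83072 - 305454 = -222382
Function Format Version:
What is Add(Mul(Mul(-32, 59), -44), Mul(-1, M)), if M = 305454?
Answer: -222382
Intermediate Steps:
Add(Mul(Mul(-32, 59), -44), Mul(-1, M)) = Add(Mul(Mul(-32, 59), -44), Mul(-1, 305454)) = Add(Mul(-1888, -44), -305454) = Add(83072, -305454) = -222382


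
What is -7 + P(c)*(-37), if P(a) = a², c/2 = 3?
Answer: -1339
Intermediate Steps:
c = 6 (c = 2*3 = 6)
-7 + P(c)*(-37) = -7 + 6²*(-37) = -7 + 36*(-37) = -7 - 1332 = -1339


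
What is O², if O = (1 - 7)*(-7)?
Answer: 1764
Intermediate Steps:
O = 42 (O = -6*(-7) = 42)
O² = 42² = 1764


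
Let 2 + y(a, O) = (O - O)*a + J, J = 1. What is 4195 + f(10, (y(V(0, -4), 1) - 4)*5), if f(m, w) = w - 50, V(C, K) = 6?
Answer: 4120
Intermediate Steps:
y(a, O) = -1 (y(a, O) = -2 + ((O - O)*a + 1) = -2 + (0*a + 1) = -2 + (0 + 1) = -2 + 1 = -1)
f(m, w) = -50 + w
4195 + f(10, (y(V(0, -4), 1) - 4)*5) = 4195 + (-50 + (-1 - 4)*5) = 4195 + (-50 - 5*5) = 4195 + (-50 - 25) = 4195 - 75 = 4120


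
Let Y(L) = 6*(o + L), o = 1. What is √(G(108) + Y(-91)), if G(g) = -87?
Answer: I*√627 ≈ 25.04*I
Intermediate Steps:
Y(L) = 6 + 6*L (Y(L) = 6*(1 + L) = 6 + 6*L)
√(G(108) + Y(-91)) = √(-87 + (6 + 6*(-91))) = √(-87 + (6 - 546)) = √(-87 - 540) = √(-627) = I*√627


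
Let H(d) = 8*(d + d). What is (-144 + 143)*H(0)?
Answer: 0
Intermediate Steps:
H(d) = 16*d (H(d) = 8*(2*d) = 16*d)
(-144 + 143)*H(0) = (-144 + 143)*(16*0) = -1*0 = 0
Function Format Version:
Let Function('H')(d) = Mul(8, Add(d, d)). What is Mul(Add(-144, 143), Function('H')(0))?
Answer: 0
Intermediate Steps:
Function('H')(d) = Mul(16, d) (Function('H')(d) = Mul(8, Mul(2, d)) = Mul(16, d))
Mul(Add(-144, 143), Function('H')(0)) = Mul(Add(-144, 143), Mul(16, 0)) = Mul(-1, 0) = 0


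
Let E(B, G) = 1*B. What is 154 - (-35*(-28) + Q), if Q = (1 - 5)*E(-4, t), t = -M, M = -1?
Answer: -842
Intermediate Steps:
t = 1 (t = -1*(-1) = 1)
E(B, G) = B
Q = 16 (Q = (1 - 5)*(-4) = -4*(-4) = 16)
154 - (-35*(-28) + Q) = 154 - (-35*(-28) + 16) = 154 - (980 + 16) = 154 - 1*996 = 154 - 996 = -842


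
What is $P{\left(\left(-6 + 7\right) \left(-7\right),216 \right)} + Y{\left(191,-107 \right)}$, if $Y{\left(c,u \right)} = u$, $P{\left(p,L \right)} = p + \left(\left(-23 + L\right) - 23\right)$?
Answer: $56$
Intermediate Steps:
$P{\left(p,L \right)} = -46 + L + p$ ($P{\left(p,L \right)} = p + \left(-46 + L\right) = -46 + L + p$)
$P{\left(\left(-6 + 7\right) \left(-7\right),216 \right)} + Y{\left(191,-107 \right)} = \left(-46 + 216 + \left(-6 + 7\right) \left(-7\right)\right) - 107 = \left(-46 + 216 + 1 \left(-7\right)\right) - 107 = \left(-46 + 216 - 7\right) - 107 = 163 - 107 = 56$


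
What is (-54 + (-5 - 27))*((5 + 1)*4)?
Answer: -2064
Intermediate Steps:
(-54 + (-5 - 27))*((5 + 1)*4) = (-54 - 32)*(6*4) = -86*24 = -2064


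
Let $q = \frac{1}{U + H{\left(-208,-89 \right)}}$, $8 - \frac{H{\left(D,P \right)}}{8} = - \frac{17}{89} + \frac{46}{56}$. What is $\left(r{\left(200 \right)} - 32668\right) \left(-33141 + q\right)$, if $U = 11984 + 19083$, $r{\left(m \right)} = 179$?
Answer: $\frac{20879144862972332}{19391471} \approx 1.0767 \cdot 10^{9}$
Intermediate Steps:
$H{\left(D,P \right)} = \frac{36730}{623}$ ($H{\left(D,P \right)} = 64 - 8 \left(- \frac{17}{89} + \frac{46}{56}\right) = 64 - 8 \left(\left(-17\right) \frac{1}{89} + 46 \cdot \frac{1}{56}\right) = 64 - 8 \left(- \frac{17}{89} + \frac{23}{28}\right) = 64 - \frac{3142}{623} = \frac{36730}{623}$)
$U = 31067$
$q = \frac{623}{19391471}$ ($q = \frac{1}{31067 + \frac{36730}{623}} = \frac{1}{\frac{19391471}{623}} = \frac{623}{19391471} \approx 3.2128 \cdot 10^{-5}$)
$\left(r{\left(200 \right)} - 32668\right) \left(-33141 + q\right) = \left(179 - 32668\right) \left(-33141 + \frac{623}{19391471}\right) = \left(-32489\right) \left(- \frac{642652739788}{19391471}\right) = \frac{20879144862972332}{19391471}$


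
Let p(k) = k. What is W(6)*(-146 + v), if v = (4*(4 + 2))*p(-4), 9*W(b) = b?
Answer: -484/3 ≈ -161.33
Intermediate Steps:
W(b) = b/9
v = -96 (v = (4*(4 + 2))*(-4) = (4*6)*(-4) = 24*(-4) = -96)
W(6)*(-146 + v) = ((⅑)*6)*(-146 - 96) = (⅔)*(-242) = -484/3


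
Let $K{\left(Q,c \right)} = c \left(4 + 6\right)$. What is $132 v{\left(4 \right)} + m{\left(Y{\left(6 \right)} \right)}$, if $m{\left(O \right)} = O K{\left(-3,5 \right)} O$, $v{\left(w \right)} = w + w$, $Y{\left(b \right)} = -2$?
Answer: $1256$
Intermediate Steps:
$K{\left(Q,c \right)} = 10 c$ ($K{\left(Q,c \right)} = c 10 = 10 c$)
$v{\left(w \right)} = 2 w$
$m{\left(O \right)} = 50 O^{2}$ ($m{\left(O \right)} = O 10 \cdot 5 O = O 50 O = 50 O O = 50 O^{2}$)
$132 v{\left(4 \right)} + m{\left(Y{\left(6 \right)} \right)} = 132 \cdot 2 \cdot 4 + 50 \left(-2\right)^{2} = 132 \cdot 8 + 50 \cdot 4 = 1056 + 200 = 1256$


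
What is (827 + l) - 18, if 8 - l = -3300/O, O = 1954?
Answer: 799859/977 ≈ 818.69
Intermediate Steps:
l = 9466/977 (l = 8 - (-3300)/1954 = 8 - 1*(-1650/977) = 8 + 1650/977 = 9466/977 ≈ 9.6888)
(827 + l) - 18 = (827 + 9466/977) - 18 = 817445/977 - 18 = 799859/977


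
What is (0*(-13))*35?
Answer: 0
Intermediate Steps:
(0*(-13))*35 = 0*35 = 0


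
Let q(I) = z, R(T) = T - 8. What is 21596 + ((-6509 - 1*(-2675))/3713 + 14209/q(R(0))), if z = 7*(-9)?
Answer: 4998715165/233919 ≈ 21369.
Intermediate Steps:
R(T) = -8 + T
z = -63
q(I) = -63
21596 + ((-6509 - 1*(-2675))/3713 + 14209/q(R(0))) = 21596 + ((-6509 - 1*(-2675))/3713 + 14209/(-63)) = 21596 + ((-6509 + 2675)*(1/3713) + 14209*(-1/63)) = 21596 + (-3834*1/3713 - 14209/63) = 21596 + (-3834/3713 - 14209/63) = 21596 - 52999559/233919 = 4998715165/233919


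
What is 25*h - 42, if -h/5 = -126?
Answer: 15708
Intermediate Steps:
h = 630 (h = -5*(-126) = 630)
25*h - 42 = 25*630 - 42 = 15750 - 42 = 15708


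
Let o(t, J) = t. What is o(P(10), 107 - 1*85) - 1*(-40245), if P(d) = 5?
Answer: 40250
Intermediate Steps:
o(P(10), 107 - 1*85) - 1*(-40245) = 5 - 1*(-40245) = 5 + 40245 = 40250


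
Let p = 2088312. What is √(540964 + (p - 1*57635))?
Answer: √2571641 ≈ 1603.6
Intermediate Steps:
√(540964 + (p - 1*57635)) = √(540964 + (2088312 - 1*57635)) = √(540964 + (2088312 - 57635)) = √(540964 + 2030677) = √2571641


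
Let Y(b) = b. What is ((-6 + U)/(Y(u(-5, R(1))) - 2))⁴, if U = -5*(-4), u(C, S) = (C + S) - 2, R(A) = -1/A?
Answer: 2401/625 ≈ 3.8416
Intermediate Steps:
u(C, S) = -2 + C + S
U = 20
((-6 + U)/(Y(u(-5, R(1))) - 2))⁴ = ((-6 + 20)/((-2 - 5 - 1/1) - 2))⁴ = (14/((-2 - 5 - 1*1) - 2))⁴ = (14/((-2 - 5 - 1) - 2))⁴ = (14/(-8 - 2))⁴ = (14/(-10))⁴ = (14*(-⅒))⁴ = (-7/5)⁴ = 2401/625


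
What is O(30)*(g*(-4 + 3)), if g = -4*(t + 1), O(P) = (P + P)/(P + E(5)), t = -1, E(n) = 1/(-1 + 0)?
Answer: 0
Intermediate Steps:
E(n) = -1 (E(n) = 1/(-1) = -1)
O(P) = 2*P/(-1 + P) (O(P) = (P + P)/(P - 1) = (2*P)/(-1 + P) = 2*P/(-1 + P))
g = 0 (g = -4*(-1 + 1) = -4*0 = 0)
O(30)*(g*(-4 + 3)) = (2*30/(-1 + 30))*(0*(-4 + 3)) = (2*30/29)*(0*(-1)) = (2*30*(1/29))*0 = (60/29)*0 = 0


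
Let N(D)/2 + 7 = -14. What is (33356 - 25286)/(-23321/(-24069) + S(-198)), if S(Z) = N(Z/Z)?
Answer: -194236830/987577 ≈ -196.68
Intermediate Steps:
N(D) = -42 (N(D) = -14 + 2*(-14) = -14 - 28 = -42)
S(Z) = -42
(33356 - 25286)/(-23321/(-24069) + S(-198)) = (33356 - 25286)/(-23321/(-24069) - 42) = 8070/(-23321*(-1/24069) - 42) = 8070/(23321/24069 - 42) = 8070/(-987577/24069) = 8070*(-24069/987577) = -194236830/987577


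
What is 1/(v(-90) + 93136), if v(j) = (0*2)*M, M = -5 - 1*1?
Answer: 1/93136 ≈ 1.0737e-5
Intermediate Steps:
M = -6 (M = -5 - 1 = -6)
v(j) = 0 (v(j) = (0*2)*(-6) = 0*(-6) = 0)
1/(v(-90) + 93136) = 1/(0 + 93136) = 1/93136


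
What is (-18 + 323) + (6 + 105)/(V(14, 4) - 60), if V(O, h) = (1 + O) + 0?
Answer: 4538/15 ≈ 302.53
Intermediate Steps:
V(O, h) = 1 + O
(-18 + 323) + (6 + 105)/(V(14, 4) - 60) = (-18 + 323) + (6 + 105)/((1 + 14) - 60) = 305 + 111/(15 - 60) = 305 + 111/(-45) = 305 + 111*(-1/45) = 305 - 37/15 = 4538/15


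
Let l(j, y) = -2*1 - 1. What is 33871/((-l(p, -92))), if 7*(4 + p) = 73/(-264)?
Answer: 33871/3 ≈ 11290.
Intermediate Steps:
p = -7465/1848 (p = -4 + (73/(-264))/7 = -4 + (73*(-1/264))/7 = -4 + (⅐)*(-73/264) = -4 - 73/1848 = -7465/1848 ≈ -4.0395)
l(j, y) = -3 (l(j, y) = -2 - 1 = -3)
33871/((-l(p, -92))) = 33871/((-1*(-3))) = 33871/3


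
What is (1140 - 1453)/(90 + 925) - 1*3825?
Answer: -3882688/1015 ≈ -3825.3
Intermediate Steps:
(1140 - 1453)/(90 + 925) - 1*3825 = -313/1015 - 3825 = -3882688/1015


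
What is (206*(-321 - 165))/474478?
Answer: -50058/237239 ≈ -0.21100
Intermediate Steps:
(206*(-321 - 165))/474478 = (206*(-486))*(1/474478) = -100116*1/474478 = -50058/237239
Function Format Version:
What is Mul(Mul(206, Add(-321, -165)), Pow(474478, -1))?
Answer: Rational(-50058, 237239) ≈ -0.21100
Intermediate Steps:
Mul(Mul(206, Add(-321, -165)), Pow(474478, -1)) = Mul(Mul(206, -486), Rational(1, 474478)) = Mul(-100116, Rational(1, 474478)) = Rational(-50058, 237239)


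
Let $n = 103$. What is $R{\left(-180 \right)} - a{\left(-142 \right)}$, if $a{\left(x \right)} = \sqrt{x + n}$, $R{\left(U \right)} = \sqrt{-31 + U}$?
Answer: $i \left(\sqrt{211} - \sqrt{39}\right) \approx 8.2808 i$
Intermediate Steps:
$a{\left(x \right)} = \sqrt{103 + x}$ ($a{\left(x \right)} = \sqrt{x + 103} = \sqrt{103 + x}$)
$R{\left(-180 \right)} - a{\left(-142 \right)} = \sqrt{-31 - 180} - \sqrt{103 - 142} = \sqrt{-211} - \sqrt{-39} = i \sqrt{211} - i \sqrt{39}$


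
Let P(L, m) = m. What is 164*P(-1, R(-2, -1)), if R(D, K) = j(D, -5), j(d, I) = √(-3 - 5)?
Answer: 328*I*√2 ≈ 463.86*I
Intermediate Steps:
j(d, I) = 2*I*√2 (j(d, I) = √(-8) = 2*I*√2)
R(D, K) = 2*I*√2
164*P(-1, R(-2, -1)) = 164*(2*I*√2) = 328*I*√2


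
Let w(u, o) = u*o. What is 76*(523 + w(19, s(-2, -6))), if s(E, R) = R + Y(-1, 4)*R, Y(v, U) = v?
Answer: 39748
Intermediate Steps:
s(E, R) = 0 (s(E, R) = R - R = 0)
w(u, o) = o*u
76*(523 + w(19, s(-2, -6))) = 76*(523 + 0*19) = 76*(523 + 0) = 76*523 = 39748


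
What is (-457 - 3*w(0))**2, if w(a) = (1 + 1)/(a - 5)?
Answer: 5193841/25 ≈ 2.0775e+5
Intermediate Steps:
w(a) = 2/(-5 + a)
(-457 - 3*w(0))**2 = (-457 - 6/(-5 + 0))**2 = (-457 - 6/(-5))**2 = (-457 - 6*(-1)/5)**2 = (-457 - 3*(-2/5))**2 = (-457 + 6/5)**2 = (-2279/5)**2 = 5193841/25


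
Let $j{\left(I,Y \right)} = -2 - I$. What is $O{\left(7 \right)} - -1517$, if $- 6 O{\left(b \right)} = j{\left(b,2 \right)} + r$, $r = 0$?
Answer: $\frac{3037}{2} \approx 1518.5$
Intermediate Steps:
$O{\left(b \right)} = \frac{1}{3} + \frac{b}{6}$ ($O{\left(b \right)} = - \frac{\left(-2 - b\right) + 0}{6} = - \frac{-2 - b}{6} = \frac{1}{3} + \frac{b}{6}$)
$O{\left(7 \right)} - -1517 = \left(\frac{1}{3} + \frac{1}{6} \cdot 7\right) - -1517 = \left(\frac{1}{3} + \frac{7}{6}\right) + 1517 = \frac{3}{2} + 1517 = \frac{3037}{2}$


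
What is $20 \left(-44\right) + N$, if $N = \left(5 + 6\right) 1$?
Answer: $-869$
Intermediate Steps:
$N = 11$ ($N = 11 \cdot 1 = 11$)
$20 \left(-44\right) + N = 20 \left(-44\right) + 11 = -880 + 11 = -869$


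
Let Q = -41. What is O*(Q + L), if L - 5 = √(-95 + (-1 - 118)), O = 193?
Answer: -6948 + 193*I*√214 ≈ -6948.0 + 2823.3*I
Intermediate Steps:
L = 5 + I*√214 (L = 5 + √(-95 + (-1 - 118)) = 5 + √(-95 - 119) = 5 + √(-214) = 5 + I*√214 ≈ 5.0 + 14.629*I)
O*(Q + L) = 193*(-41 + (5 + I*√214)) = 193*(-36 + I*√214) = -6948 + 193*I*√214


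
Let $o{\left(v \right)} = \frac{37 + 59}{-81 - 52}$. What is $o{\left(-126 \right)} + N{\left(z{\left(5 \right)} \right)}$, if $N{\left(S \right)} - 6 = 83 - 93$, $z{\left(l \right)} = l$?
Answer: $- \frac{628}{133} \approx -4.7218$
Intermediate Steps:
$o{\left(v \right)} = - \frac{96}{133}$ ($o{\left(v \right)} = \frac{96}{-133} = 96 \left(- \frac{1}{133}\right) = - \frac{96}{133}$)
$N{\left(S \right)} = -4$ ($N{\left(S \right)} = 6 + \left(83 - 93\right) = 6 - 10 = -4$)
$o{\left(-126 \right)} + N{\left(z{\left(5 \right)} \right)} = - \frac{96}{133} - 4 = - \frac{628}{133}$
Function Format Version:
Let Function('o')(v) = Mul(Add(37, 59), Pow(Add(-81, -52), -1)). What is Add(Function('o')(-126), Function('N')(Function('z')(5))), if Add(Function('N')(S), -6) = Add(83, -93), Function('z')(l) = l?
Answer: Rational(-628, 133) ≈ -4.7218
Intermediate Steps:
Function('o')(v) = Rational(-96, 133) (Function('o')(v) = Mul(96, Pow(-133, -1)) = Mul(96, Rational(-1, 133)) = Rational(-96, 133))
Function('N')(S) = -4 (Function('N')(S) = Add(6, Add(83, -93)) = Add(6, -10) = -4)
Add(Function('o')(-126), Function('N')(Function('z')(5))) = Add(Rational(-96, 133), -4) = Rational(-628, 133)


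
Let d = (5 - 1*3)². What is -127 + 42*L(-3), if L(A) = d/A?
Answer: -183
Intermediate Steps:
d = 4 (d = (5 - 3)² = 2² = 4)
L(A) = 4/A
-127 + 42*L(-3) = -127 + 42*(4/(-3)) = -127 + 42*(4*(-⅓)) = -127 + 42*(-4/3) = -127 - 56 = -183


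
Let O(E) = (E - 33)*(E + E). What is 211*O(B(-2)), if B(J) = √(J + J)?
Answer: -1688 - 27852*I ≈ -1688.0 - 27852.0*I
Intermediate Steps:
B(J) = √2*√J (B(J) = √(2*J) = √2*√J)
O(E) = 2*E*(-33 + E) (O(E) = (-33 + E)*(2*E) = 2*E*(-33 + E))
211*O(B(-2)) = 211*(2*(√2*√(-2))*(-33 + √2*√(-2))) = 211*(2*(√2*(I*√2))*(-33 + √2*(I*√2))) = 211*(2*(2*I)*(-33 + 2*I)) = 211*(4*I*(-33 + 2*I)) = 844*I*(-33 + 2*I)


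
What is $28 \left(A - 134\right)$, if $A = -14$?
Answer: $-4144$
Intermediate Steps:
$28 \left(A - 134\right) = 28 \left(-14 - 134\right) = 28 \left(-148\right) = -4144$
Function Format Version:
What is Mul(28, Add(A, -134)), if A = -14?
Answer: -4144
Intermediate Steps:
Mul(28, Add(A, -134)) = Mul(28, Add(-14, -134)) = Mul(28, -148) = -4144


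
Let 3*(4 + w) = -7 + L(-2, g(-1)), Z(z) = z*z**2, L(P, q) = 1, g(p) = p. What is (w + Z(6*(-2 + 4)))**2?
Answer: 2965284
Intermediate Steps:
Z(z) = z**3
w = -6 (w = -4 + (-7 + 1)/3 = -4 + (1/3)*(-6) = -4 - 2 = -6)
(w + Z(6*(-2 + 4)))**2 = (-6 + (6*(-2 + 4))**3)**2 = (-6 + (6*2)**3)**2 = (-6 + 12**3)**2 = (-6 + 1728)**2 = 1722**2 = 2965284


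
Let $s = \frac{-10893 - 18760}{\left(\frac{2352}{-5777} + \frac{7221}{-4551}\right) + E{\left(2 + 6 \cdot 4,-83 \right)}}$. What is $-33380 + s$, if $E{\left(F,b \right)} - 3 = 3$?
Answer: $- \frac{1431809717757}{35109031} \approx -40782.0$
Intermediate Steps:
$E{\left(F,b \right)} = 6$ ($E{\left(F,b \right)} = 3 + 3 = 6$)
$s = - \frac{259870262977}{35109031}$ ($s = \frac{-10893 - 18760}{\left(\frac{2352}{-5777} + \frac{7221}{-4551}\right) + 6} = - \frac{29653}{\left(2352 \left(- \frac{1}{5777}\right) + 7221 \left(- \frac{1}{4551}\right)\right) + 6} = - \frac{29653}{\left(- \frac{2352}{5777} - \frac{2407}{1517}\right) + 6} = - \frac{29653}{- \frac{17473223}{8763709} + 6} = - \frac{29653}{\frac{35109031}{8763709}} = \left(-29653\right) \frac{8763709}{35109031} = - \frac{259870262977}{35109031} \approx -7401.8$)
$-33380 + s = -33380 - \frac{259870262977}{35109031} = - \frac{1431809717757}{35109031}$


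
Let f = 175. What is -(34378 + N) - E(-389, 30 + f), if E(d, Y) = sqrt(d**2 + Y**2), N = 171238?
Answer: -205616 - sqrt(193346) ≈ -2.0606e+5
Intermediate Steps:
E(d, Y) = sqrt(Y**2 + d**2)
-(34378 + N) - E(-389, 30 + f) = -(34378 + 171238) - sqrt((30 + 175)**2 + (-389)**2) = -1*205616 - sqrt(205**2 + 151321) = -205616 - sqrt(42025 + 151321) = -205616 - sqrt(193346)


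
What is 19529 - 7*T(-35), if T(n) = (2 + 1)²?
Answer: 19466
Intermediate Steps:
T(n) = 9 (T(n) = 3² = 9)
19529 - 7*T(-35) = 19529 - 7*9 = 19529 - 63 = 19466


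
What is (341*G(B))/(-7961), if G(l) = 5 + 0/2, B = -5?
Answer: -1705/7961 ≈ -0.21417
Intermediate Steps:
G(l) = 5 (G(l) = 5 + 0*(½) = 5 + 0 = 5)
(341*G(B))/(-7961) = (341*5)/(-7961) = 1705*(-1/7961) = -1705/7961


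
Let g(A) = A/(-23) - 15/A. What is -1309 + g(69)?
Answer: -30181/23 ≈ -1312.2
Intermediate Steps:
g(A) = -15/A - A/23 (g(A) = A*(-1/23) - 15/A = -A/23 - 15/A = -15/A - A/23)
-1309 + g(69) = -1309 + (-15/69 - 1/23*69) = -1309 + (-15*1/69 - 3) = -1309 + (-5/23 - 3) = -1309 - 74/23 = -30181/23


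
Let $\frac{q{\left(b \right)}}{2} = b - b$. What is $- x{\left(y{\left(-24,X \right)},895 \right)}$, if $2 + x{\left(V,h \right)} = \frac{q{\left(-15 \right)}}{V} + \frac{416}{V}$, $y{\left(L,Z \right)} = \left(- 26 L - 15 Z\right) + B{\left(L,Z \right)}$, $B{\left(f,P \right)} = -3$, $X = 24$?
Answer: $\frac{106}{261} \approx 0.40613$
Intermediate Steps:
$q{\left(b \right)} = 0$ ($q{\left(b \right)} = 2 \left(b - b\right) = 2 \cdot 0 = 0$)
$y{\left(L,Z \right)} = -3 - 26 L - 15 Z$ ($y{\left(L,Z \right)} = \left(- 26 L - 15 Z\right) - 3 = -3 - 26 L - 15 Z$)
$x{\left(V,h \right)} = -2 + \frac{416}{V}$ ($x{\left(V,h \right)} = -2 + \left(\frac{0}{V} + \frac{416}{V}\right) = -2 + \left(0 + \frac{416}{V}\right) = -2 + \frac{416}{V}$)
$- x{\left(y{\left(-24,X \right)},895 \right)} = - (-2 + \frac{416}{-3 - -624 - 360}) = - (-2 + \frac{416}{-3 + 624 - 360}) = - (-2 + \frac{416}{261}) = \left(-1\right) \left(- \frac{106}{261}\right) = \frac{106}{261}$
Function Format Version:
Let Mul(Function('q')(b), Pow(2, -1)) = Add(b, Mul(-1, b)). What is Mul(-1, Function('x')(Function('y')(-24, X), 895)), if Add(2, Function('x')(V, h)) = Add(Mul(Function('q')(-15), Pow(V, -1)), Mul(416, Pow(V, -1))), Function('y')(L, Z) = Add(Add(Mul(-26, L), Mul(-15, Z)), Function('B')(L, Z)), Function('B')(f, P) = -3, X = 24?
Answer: Rational(106, 261) ≈ 0.40613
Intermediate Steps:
Function('q')(b) = 0 (Function('q')(b) = Mul(2, Add(b, Mul(-1, b))) = Mul(2, 0) = 0)
Function('y')(L, Z) = Add(-3, Mul(-26, L), Mul(-15, Z)) (Function('y')(L, Z) = Add(Add(Mul(-26, L), Mul(-15, Z)), -3) = Add(-3, Mul(-26, L), Mul(-15, Z)))
Function('x')(V, h) = Add(-2, Mul(416, Pow(V, -1))) (Function('x')(V, h) = Add(-2, Add(Mul(0, Pow(V, -1)), Mul(416, Pow(V, -1)))) = Add(-2, Add(0, Mul(416, Pow(V, -1)))) = Add(-2, Mul(416, Pow(V, -1))))
Mul(-1, Function('x')(Function('y')(-24, X), 895)) = Mul(-1, Add(-2, Mul(416, Pow(Add(-3, Mul(-26, -24), Mul(-15, 24)), -1)))) = Mul(-1, Add(-2, Mul(416, Pow(Add(-3, 624, -360), -1)))) = Mul(-1, Add(-2, Mul(416, Pow(261, -1)))) = Mul(-1, Add(-2, Mul(416, Rational(1, 261)))) = Mul(-1, Add(-2, Rational(416, 261))) = Mul(-1, Rational(-106, 261)) = Rational(106, 261)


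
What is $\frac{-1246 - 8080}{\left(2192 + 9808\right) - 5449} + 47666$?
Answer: $\frac{312250640}{6551} \approx 47665.0$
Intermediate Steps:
$\frac{-1246 - 8080}{\left(2192 + 9808\right) - 5449} + 47666 = - \frac{9326}{12000 - 5449} + 47666 = - \frac{9326}{6551} + 47666 = \frac{312250640}{6551}$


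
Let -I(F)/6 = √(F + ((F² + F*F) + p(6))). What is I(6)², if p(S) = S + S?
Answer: 3240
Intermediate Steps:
p(S) = 2*S
I(F) = -6*√(12 + F + 2*F²) (I(F) = -6*√(F + ((F² + F*F) + 2*6)) = -6*√(F + ((F² + F²) + 12)) = -6*√(F + (2*F² + 12)) = -6*√(F + (12 + 2*F²)) = -6*√(12 + F + 2*F²))
I(6)² = (-6*√(12 + 6 + 2*6²))² = (-6*√(12 + 6 + 2*36))² = (-6*√(12 + 6 + 72))² = (-18*√10)² = 3240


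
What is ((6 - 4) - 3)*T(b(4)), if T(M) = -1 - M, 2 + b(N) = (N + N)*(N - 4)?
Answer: -1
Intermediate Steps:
b(N) = -2 + 2*N*(-4 + N) (b(N) = -2 + (N + N)*(N - 4) = -2 + (2*N)*(-4 + N) = -2 + 2*N*(-4 + N))
((6 - 4) - 3)*T(b(4)) = ((6 - 4) - 3)*(-1 - (-2 - 8*4 + 2*4**2)) = (2 - 3)*(-1 - (-2 - 32 + 2*16)) = -(-1 - (-2 - 32 + 32)) = -(-1 - 1*(-2)) = -(-1 + 2) = -1*1 = -1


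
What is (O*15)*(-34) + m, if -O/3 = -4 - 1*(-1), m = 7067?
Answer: 2477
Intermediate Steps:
O = 9 (O = -3*(-4 - 1*(-1)) = -3*(-4 + 1) = -3*(-3) = 9)
(O*15)*(-34) + m = (9*15)*(-34) + 7067 = 135*(-34) + 7067 = -4590 + 7067 = 2477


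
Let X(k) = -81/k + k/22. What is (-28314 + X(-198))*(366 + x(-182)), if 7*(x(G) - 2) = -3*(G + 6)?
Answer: -967046544/77 ≈ -1.2559e+7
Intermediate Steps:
x(G) = -4/7 - 3*G/7 (x(G) = 2 + (-3*(G + 6))/7 = 2 + (-3*(6 + G))/7 = 2 + (-18 - 3*G)/7 = 2 + (-18/7 - 3*G/7) = -4/7 - 3*G/7)
X(k) = -81/k + k/22 (X(k) = -81/k + k*(1/22) = -81/k + k/22)
(-28314 + X(-198))*(366 + x(-182)) = (-28314 + (-81/(-198) + (1/22)*(-198)))*(366 + (-4/7 - 3/7*(-182))) = (-28314 + (-81*(-1/198) - 9))*(366 + (-4/7 + 78)) = (-28314 + (9/22 - 9))*(366 + 542/7) = (-28314 - 189/22)*(3104/7) = -623097/22*3104/7 = -967046544/77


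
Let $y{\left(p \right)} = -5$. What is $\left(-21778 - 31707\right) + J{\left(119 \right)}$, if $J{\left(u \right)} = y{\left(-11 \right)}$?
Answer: $-53490$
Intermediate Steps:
$J{\left(u \right)} = -5$
$\left(-21778 - 31707\right) + J{\left(119 \right)} = \left(-21778 - 31707\right) - 5 = -53485 - 5 = -53490$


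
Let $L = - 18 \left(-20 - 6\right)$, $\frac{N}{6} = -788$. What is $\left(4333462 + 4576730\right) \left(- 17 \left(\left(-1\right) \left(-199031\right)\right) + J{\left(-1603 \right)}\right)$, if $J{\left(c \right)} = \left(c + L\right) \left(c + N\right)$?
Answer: $33877957794336$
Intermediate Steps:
$N = -4728$ ($N = 6 \left(-788\right) = -4728$)
$L = 468$ ($L = \left(-18\right) \left(-26\right) = 468$)
$J{\left(c \right)} = \left(-4728 + c\right) \left(468 + c\right)$ ($J{\left(c \right)} = \left(c + 468\right) \left(c - 4728\right) = \left(468 + c\right) \left(-4728 + c\right) = \left(-4728 + c\right) \left(468 + c\right)$)
$\left(4333462 + 4576730\right) \left(- 17 \left(\left(-1\right) \left(-199031\right)\right) + J{\left(-1603 \right)}\right) = \left(4333462 + 4576730\right) \left(- 17 \left(\left(-1\right) \left(-199031\right)\right) - \left(-4616076 - 2569609\right)\right) = 8910192 \left(\left(-17\right) 199031 + \left(-2212704 + 2569609 + 6828780\right)\right) = 8910192 \left(-3383527 + 7185685\right) = 8910192 \cdot 3802158 = 33877957794336$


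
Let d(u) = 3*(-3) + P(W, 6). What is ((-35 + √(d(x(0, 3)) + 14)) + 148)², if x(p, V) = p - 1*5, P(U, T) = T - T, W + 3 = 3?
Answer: (113 + √5)² ≈ 13279.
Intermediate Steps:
W = 0 (W = -3 + 3 = 0)
P(U, T) = 0
x(p, V) = -5 + p (x(p, V) = p - 5 = -5 + p)
d(u) = -9 (d(u) = 3*(-3) + 0 = -9 + 0 = -9)
((-35 + √(d(x(0, 3)) + 14)) + 148)² = ((-35 + √(-9 + 14)) + 148)² = ((-35 + √5) + 148)² = (113 + √5)²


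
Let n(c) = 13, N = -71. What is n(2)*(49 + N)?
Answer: -286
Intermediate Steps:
n(2)*(49 + N) = 13*(49 - 71) = 13*(-22) = -286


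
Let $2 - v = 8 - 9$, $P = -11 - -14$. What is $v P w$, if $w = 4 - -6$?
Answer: $90$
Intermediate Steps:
$P = 3$ ($P = -11 + 14 = 3$)
$v = 3$ ($v = 2 - \left(8 - 9\right) = 2 - -1 = 2 + 1 = 3$)
$w = 10$ ($w = 4 + 6 = 10$)
$v P w = 3 \cdot 3 \cdot 10 = 9 \cdot 10 = 90$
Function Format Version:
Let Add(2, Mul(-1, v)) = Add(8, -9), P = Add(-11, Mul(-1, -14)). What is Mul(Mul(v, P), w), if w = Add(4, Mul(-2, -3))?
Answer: 90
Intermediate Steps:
P = 3 (P = Add(-11, 14) = 3)
v = 3 (v = Add(2, Mul(-1, Add(8, -9))) = Add(2, Mul(-1, -1)) = Add(2, 1) = 3)
w = 10 (w = Add(4, 6) = 10)
Mul(Mul(v, P), w) = Mul(Mul(3, 3), 10) = Mul(9, 10) = 90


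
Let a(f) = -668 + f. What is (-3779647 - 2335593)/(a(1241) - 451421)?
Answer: 764405/56356 ≈ 13.564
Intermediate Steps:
(-3779647 - 2335593)/(a(1241) - 451421) = (-3779647 - 2335593)/((-668 + 1241) - 451421) = -6115240/(573 - 451421) = -6115240/(-450848) = -6115240*(-1/450848) = 764405/56356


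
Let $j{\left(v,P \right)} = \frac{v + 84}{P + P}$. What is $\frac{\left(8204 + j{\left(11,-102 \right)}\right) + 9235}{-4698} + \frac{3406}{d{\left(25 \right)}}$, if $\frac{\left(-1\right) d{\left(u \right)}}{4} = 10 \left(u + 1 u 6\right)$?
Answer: $- \frac{3520813769}{838593000} \approx -4.1985$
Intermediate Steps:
$j{\left(v,P \right)} = \frac{84 + v}{2 P}$
$d{\left(u \right)} = - 280 u$ ($d{\left(u \right)} = - 4 \cdot 10 \left(u + 1 u 6\right) = - 4 \cdot 10 \left(u + u 6\right) = - 4 \cdot 10 \left(u + 6 u\right) = - 4 \cdot 10 \cdot 7 u = - 4 \cdot 70 u = - 280 u$)
$\frac{\left(8204 + j{\left(11,-102 \right)}\right) + 9235}{-4698} + \frac{3406}{d{\left(25 \right)}} = \frac{\left(8204 + \frac{84 + 11}{2 \left(-102\right)}\right) + 9235}{-4698} + \frac{3406}{\left(-280\right) 25} = \left(\left(8204 + \frac{1}{2} \left(- \frac{1}{102}\right) 95\right) + 9235\right) \left(- \frac{1}{4698}\right) + \frac{3406}{-7000} = \left(\left(8204 - \frac{95}{204}\right) + 9235\right) \left(- \frac{1}{4698}\right) + 3406 \left(- \frac{1}{7000}\right) = \left(\frac{1673521}{204} + 9235\right) \left(- \frac{1}{4698}\right) - \frac{1703}{3500} = \frac{3557461}{204} \left(- \frac{1}{4698}\right) - \frac{1703}{3500} = - \frac{3557461}{958392} - \frac{1703}{3500} = - \frac{3520813769}{838593000}$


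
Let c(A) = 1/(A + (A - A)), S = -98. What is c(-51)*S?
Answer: 98/51 ≈ 1.9216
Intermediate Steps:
c(A) = 1/A (c(A) = 1/(A + 0) = 1/A)
c(-51)*S = -98/(-51) = -1/51*(-98) = 98/51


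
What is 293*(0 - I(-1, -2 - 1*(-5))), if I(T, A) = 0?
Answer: 0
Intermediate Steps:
293*(0 - I(-1, -2 - 1*(-5))) = 293*(0 - 1*0) = 293*(0 + 0) = 293*0 = 0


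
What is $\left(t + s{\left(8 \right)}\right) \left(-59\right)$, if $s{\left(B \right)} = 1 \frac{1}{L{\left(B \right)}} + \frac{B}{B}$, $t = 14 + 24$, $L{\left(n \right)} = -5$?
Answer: $- \frac{11446}{5} \approx -2289.2$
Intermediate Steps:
$t = 38$
$s{\left(B \right)} = \frac{4}{5}$ ($s{\left(B \right)} = 1 \frac{1}{-5} + \frac{B}{B} = 1 \left(- \frac{1}{5}\right) + 1 = - \frac{1}{5} + 1 = \frac{4}{5}$)
$\left(t + s{\left(8 \right)}\right) \left(-59\right) = \left(38 + \frac{4}{5}\right) \left(-59\right) = \frac{194}{5} \left(-59\right) = - \frac{11446}{5}$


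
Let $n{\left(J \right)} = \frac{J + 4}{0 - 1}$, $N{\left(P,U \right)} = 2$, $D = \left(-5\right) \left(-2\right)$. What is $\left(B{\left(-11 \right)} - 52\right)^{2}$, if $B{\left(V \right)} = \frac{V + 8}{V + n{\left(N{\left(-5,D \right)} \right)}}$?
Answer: $\frac{776161}{289} \approx 2685.7$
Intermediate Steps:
$D = 10$
$n{\left(J \right)} = -4 - J$ ($n{\left(J \right)} = \frac{4 + J}{-1} = \left(4 + J\right) \left(-1\right) = -4 - J$)
$B{\left(V \right)} = \frac{8 + V}{-6 + V}$ ($B{\left(V \right)} = \frac{V + 8}{V - 6} = \frac{8 + V}{V - 6} = \frac{8 + V}{-6 + V}$)
$\left(B{\left(-11 \right)} - 52\right)^{2} = \left(\frac{8 - 11}{-6 - 11} - 52\right)^{2} = \left(\frac{1}{-17} \left(-3\right) - 52\right)^{2} = \left(\left(- \frac{1}{17}\right) \left(-3\right) - 52\right)^{2} = \left(\frac{3}{17} - 52\right)^{2} = \left(- \frac{881}{17}\right)^{2} = \frac{776161}{289}$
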